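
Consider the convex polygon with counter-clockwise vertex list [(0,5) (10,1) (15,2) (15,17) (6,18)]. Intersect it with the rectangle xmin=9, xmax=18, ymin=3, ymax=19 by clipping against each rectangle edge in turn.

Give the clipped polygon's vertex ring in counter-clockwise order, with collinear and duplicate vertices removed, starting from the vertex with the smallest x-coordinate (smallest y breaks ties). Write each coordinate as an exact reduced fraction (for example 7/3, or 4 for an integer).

Clipped polygon: [(9,3) (15,3) (15,17) (9,53/3)]

1. After x ≥ 9: [(9,7/5) (10,1) (15,2) (15,17) (9,53/3)]
2. After x ≤ 18: [(9,7/5) (10,1) (15,2) (15,17) (9,53/3)]
3. After y ≥ 3: [(9,3) (15,3) (15,17) (9,53/3)]
4. After y ≤ 19: [(9,3) (15,3) (15,17) (9,53/3)]
5. Canonical ring: [(9,3) (15,3) (15,17) (9,53/3)]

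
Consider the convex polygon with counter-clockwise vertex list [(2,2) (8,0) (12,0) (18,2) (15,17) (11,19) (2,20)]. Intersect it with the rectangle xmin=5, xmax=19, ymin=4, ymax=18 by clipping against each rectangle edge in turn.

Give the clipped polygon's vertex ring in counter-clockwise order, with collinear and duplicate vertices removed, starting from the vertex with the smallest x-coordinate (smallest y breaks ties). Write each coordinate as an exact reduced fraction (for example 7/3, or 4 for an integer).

Clipped polygon: [(5,4) (88/5,4) (15,17) (13,18) (5,18)]

1. After x ≥ 5: [(5,1) (8,0) (12,0) (18,2) (15,17) (11,19) (5,59/3)]
2. After x ≤ 19: [(5,1) (8,0) (12,0) (18,2) (15,17) (11,19) (5,59/3)]
3. After y ≥ 4: [(5,4) (88/5,4) (15,17) (11,19) (5,59/3)]
4. After y ≤ 18: [(5,18) (5,4) (88/5,4) (15,17) (13,18)]
5. Canonical ring: [(5,4) (88/5,4) (15,17) (13,18) (5,18)]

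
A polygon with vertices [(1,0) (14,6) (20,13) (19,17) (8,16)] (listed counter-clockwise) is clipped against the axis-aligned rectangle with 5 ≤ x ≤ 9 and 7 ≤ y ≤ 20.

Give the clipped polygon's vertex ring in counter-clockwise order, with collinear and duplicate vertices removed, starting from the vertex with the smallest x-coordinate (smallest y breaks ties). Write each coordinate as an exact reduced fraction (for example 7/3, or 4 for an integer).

Clipped polygon: [(5,7) (9,7) (9,177/11) (8,16) (5,64/7)]

1. After x ≥ 5: [(5,64/7) (5,24/13) (14,6) (20,13) (19,17) (8,16)]
2. After x ≤ 9: [(5,64/7) (5,24/13) (9,48/13) (9,177/11) (8,16)]
3. After y ≥ 7: [(5,64/7) (5,7) (9,7) (9,177/11) (8,16)]
4. After y ≤ 20: [(5,64/7) (5,7) (9,7) (9,177/11) (8,16)]
5. Canonical ring: [(5,7) (9,7) (9,177/11) (8,16) (5,64/7)]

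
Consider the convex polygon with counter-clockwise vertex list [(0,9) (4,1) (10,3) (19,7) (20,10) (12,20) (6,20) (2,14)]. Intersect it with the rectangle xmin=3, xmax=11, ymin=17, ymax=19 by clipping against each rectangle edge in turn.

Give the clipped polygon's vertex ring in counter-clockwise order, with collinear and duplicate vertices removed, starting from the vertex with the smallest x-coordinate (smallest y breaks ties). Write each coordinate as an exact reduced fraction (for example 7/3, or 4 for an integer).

Clipped polygon: [(4,17) (11,17) (11,19) (16/3,19)]

1. After x ≥ 3: [(3,3) (4,1) (10,3) (19,7) (20,10) (12,20) (6,20) (3,31/2)]
2. After x ≤ 11: [(3,3) (4,1) (10,3) (11,31/9) (11,20) (6,20) (3,31/2)]
3. After y ≥ 17: [(11,17) (11,20) (6,20) (4,17)]
4. After y ≤ 19: [(11,17) (11,19) (16/3,19) (4,17)]
5. Canonical ring: [(4,17) (11,17) (11,19) (16/3,19)]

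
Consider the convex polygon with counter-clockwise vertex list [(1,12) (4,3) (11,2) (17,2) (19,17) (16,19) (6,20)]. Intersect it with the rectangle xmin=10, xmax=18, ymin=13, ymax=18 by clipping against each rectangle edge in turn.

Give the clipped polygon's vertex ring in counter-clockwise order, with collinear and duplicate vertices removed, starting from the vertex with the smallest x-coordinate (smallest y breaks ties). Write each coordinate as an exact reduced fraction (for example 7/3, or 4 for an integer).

1. After x ≥ 10: [(10,15/7) (11,2) (17,2) (19,17) (16,19) (10,98/5)]
2. After x ≤ 18: [(10,15/7) (11,2) (17,2) (18,19/2) (18,53/3) (16,19) (10,98/5)]
3. After y ≥ 13: [(10,13) (18,13) (18,53/3) (16,19) (10,98/5)]
4. After y ≤ 18: [(10,18) (10,13) (18,13) (18,53/3) (35/2,18)]
5. Canonical ring: [(10,13) (18,13) (18,53/3) (35/2,18) (10,18)]

Clipped polygon: [(10,13) (18,13) (18,53/3) (35/2,18) (10,18)]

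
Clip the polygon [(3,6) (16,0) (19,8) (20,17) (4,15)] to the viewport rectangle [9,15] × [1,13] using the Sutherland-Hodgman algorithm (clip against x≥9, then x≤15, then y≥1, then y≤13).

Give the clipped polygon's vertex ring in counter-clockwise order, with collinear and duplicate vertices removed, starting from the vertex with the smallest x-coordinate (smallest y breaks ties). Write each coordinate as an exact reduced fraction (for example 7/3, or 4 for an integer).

Clipped polygon: [(9,42/13) (83/6,1) (15,1) (15,13) (9,13)]

1. After x ≥ 9: [(9,42/13) (16,0) (19,8) (20,17) (9,125/8)]
2. After x ≤ 15: [(9,42/13) (15,6/13) (15,131/8) (9,125/8)]
3. After y ≥ 1: [(9,42/13) (83/6,1) (15,1) (15,131/8) (9,125/8)]
4. After y ≤ 13: [(9,13) (9,42/13) (83/6,1) (15,1) (15,13)]
5. Canonical ring: [(9,42/13) (83/6,1) (15,1) (15,13) (9,13)]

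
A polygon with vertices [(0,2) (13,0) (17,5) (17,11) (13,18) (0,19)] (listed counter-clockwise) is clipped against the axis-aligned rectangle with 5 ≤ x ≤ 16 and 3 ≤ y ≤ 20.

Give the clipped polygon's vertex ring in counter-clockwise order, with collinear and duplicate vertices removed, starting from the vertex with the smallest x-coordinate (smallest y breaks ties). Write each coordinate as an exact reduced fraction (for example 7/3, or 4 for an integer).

Clipped polygon: [(5,3) (77/5,3) (16,15/4) (16,51/4) (13,18) (5,242/13)]

1. After x ≥ 5: [(5,16/13) (13,0) (17,5) (17,11) (13,18) (5,242/13)]
2. After x ≤ 16: [(5,16/13) (13,0) (16,15/4) (16,51/4) (13,18) (5,242/13)]
3. After y ≥ 3: [(5,3) (77/5,3) (16,15/4) (16,51/4) (13,18) (5,242/13)]
4. After y ≤ 20: [(5,3) (77/5,3) (16,15/4) (16,51/4) (13,18) (5,242/13)]
5. Canonical ring: [(5,3) (77/5,3) (16,15/4) (16,51/4) (13,18) (5,242/13)]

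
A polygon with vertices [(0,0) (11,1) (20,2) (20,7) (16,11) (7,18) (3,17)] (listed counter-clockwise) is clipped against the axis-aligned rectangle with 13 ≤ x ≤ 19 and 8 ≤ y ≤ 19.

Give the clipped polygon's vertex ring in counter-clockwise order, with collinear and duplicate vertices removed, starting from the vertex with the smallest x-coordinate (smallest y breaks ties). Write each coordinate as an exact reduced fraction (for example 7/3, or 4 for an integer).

Clipped polygon: [(13,8) (19,8) (16,11) (13,40/3)]

1. After x ≥ 13: [(13,11/9) (20,2) (20,7) (16,11) (13,40/3)]
2. After x ≤ 19: [(13,11/9) (19,17/9) (19,8) (16,11) (13,40/3)]
3. After y ≥ 8: [(13,8) (19,8) (19,8) (16,11) (13,40/3)]
4. After y ≤ 19: [(13,8) (19,8) (19,8) (16,11) (13,40/3)]
5. Canonical ring: [(13,8) (19,8) (16,11) (13,40/3)]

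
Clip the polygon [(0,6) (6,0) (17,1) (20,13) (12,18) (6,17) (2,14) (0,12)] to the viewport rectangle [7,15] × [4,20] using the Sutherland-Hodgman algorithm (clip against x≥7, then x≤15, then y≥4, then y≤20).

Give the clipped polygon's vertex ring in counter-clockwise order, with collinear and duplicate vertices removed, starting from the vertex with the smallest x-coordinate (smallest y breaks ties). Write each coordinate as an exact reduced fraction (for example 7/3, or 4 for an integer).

1. After x ≥ 7: [(7,1/11) (17,1) (20,13) (12,18) (7,103/6)]
2. After x ≤ 15: [(7,1/11) (15,9/11) (15,129/8) (12,18) (7,103/6)]
3. After y ≥ 4: [(7,4) (15,4) (15,129/8) (12,18) (7,103/6)]
4. After y ≤ 20: [(7,4) (15,4) (15,129/8) (12,18) (7,103/6)]
5. Canonical ring: [(7,4) (15,4) (15,129/8) (12,18) (7,103/6)]

Clipped polygon: [(7,4) (15,4) (15,129/8) (12,18) (7,103/6)]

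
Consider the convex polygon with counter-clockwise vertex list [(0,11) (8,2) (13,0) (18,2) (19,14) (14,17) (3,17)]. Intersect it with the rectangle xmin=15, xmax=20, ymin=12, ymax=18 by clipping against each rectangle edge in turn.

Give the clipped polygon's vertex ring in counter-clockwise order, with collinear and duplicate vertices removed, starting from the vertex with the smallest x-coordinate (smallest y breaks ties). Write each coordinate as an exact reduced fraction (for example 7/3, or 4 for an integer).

1. After x ≥ 15: [(15,4/5) (18,2) (19,14) (15,82/5)]
2. After x ≤ 20: [(15,4/5) (18,2) (19,14) (15,82/5)]
3. After y ≥ 12: [(15,12) (113/6,12) (19,14) (15,82/5)]
4. After y ≤ 18: [(15,12) (113/6,12) (19,14) (15,82/5)]
5. Canonical ring: [(15,12) (113/6,12) (19,14) (15,82/5)]

Clipped polygon: [(15,12) (113/6,12) (19,14) (15,82/5)]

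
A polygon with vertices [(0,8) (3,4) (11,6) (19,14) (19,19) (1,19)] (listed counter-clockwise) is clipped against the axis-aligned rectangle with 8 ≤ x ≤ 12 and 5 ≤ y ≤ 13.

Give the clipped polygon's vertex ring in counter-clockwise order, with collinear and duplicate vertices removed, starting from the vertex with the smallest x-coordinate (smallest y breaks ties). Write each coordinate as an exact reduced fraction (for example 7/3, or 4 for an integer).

Clipped polygon: [(8,21/4) (11,6) (12,7) (12,13) (8,13)]

1. After x ≥ 8: [(8,21/4) (11,6) (19,14) (19,19) (8,19)]
2. After x ≤ 12: [(8,21/4) (11,6) (12,7) (12,19) (8,19)]
3. After y ≥ 5: [(8,21/4) (11,6) (12,7) (12,19) (8,19)]
4. After y ≤ 13: [(8,13) (8,21/4) (11,6) (12,7) (12,13)]
5. Canonical ring: [(8,21/4) (11,6) (12,7) (12,13) (8,13)]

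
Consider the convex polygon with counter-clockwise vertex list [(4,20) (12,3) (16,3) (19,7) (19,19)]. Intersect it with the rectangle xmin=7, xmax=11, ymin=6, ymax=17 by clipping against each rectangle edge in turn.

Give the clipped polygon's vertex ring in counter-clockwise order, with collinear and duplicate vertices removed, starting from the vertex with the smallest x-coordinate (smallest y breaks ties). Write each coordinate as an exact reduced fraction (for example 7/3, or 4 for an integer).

Clipped polygon: [(7,109/8) (180/17,6) (11,6) (11,17) (7,17)]

1. After x ≥ 7: [(7,99/5) (7,109/8) (12,3) (16,3) (19,7) (19,19)]
2. After x ≤ 11: [(11,293/15) (7,99/5) (7,109/8) (11,41/8)]
3. After y ≥ 6: [(11,6) (11,293/15) (7,99/5) (7,109/8) (180/17,6)]
4. After y ≤ 17: [(11,6) (11,17) (7,17) (7,109/8) (180/17,6)]
5. Canonical ring: [(7,109/8) (180/17,6) (11,6) (11,17) (7,17)]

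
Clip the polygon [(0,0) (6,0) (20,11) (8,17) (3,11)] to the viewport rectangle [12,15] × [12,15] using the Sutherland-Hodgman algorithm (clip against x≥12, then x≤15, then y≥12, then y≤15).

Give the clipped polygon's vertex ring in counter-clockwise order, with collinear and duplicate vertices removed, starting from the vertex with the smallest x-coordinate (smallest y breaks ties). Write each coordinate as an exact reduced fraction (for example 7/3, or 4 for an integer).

Clipped polygon: [(12,12) (15,12) (15,27/2) (12,15)]

1. After x ≥ 12: [(12,33/7) (20,11) (12,15)]
2. After x ≤ 15: [(12,33/7) (15,99/14) (15,27/2) (12,15)]
3. After y ≥ 12: [(12,12) (15,12) (15,27/2) (12,15)]
4. After y ≤ 15: [(12,12) (15,12) (15,27/2) (12,15)]
5. Canonical ring: [(12,12) (15,12) (15,27/2) (12,15)]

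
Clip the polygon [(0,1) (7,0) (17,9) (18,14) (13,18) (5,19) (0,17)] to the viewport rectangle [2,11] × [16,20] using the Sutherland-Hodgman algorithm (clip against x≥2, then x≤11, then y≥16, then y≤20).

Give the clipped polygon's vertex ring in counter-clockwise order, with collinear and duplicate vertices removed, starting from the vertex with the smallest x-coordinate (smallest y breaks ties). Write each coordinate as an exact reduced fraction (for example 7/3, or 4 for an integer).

Clipped polygon: [(2,16) (11,16) (11,73/4) (5,19) (2,89/5)]

1. After x ≥ 2: [(2,5/7) (7,0) (17,9) (18,14) (13,18) (5,19) (2,89/5)]
2. After x ≤ 11: [(2,5/7) (7,0) (11,18/5) (11,73/4) (5,19) (2,89/5)]
3. After y ≥ 16: [(2,16) (11,16) (11,73/4) (5,19) (2,89/5)]
4. After y ≤ 20: [(2,16) (11,16) (11,73/4) (5,19) (2,89/5)]
5. Canonical ring: [(2,16) (11,16) (11,73/4) (5,19) (2,89/5)]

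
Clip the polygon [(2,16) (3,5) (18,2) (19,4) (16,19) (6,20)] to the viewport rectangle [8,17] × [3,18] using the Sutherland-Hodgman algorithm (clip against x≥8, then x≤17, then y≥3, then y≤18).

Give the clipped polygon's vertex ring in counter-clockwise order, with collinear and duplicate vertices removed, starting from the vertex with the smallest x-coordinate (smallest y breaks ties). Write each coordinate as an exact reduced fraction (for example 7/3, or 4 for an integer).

Clipped polygon: [(8,4) (13,3) (17,3) (17,14) (81/5,18) (8,18)]

1. After x ≥ 8: [(8,4) (18,2) (19,4) (16,19) (8,99/5)]
2. After x ≤ 17: [(8,4) (17,11/5) (17,14) (16,19) (8,99/5)]
3. After y ≥ 3: [(8,4) (13,3) (17,3) (17,14) (16,19) (8,99/5)]
4. After y ≤ 18: [(8,18) (8,4) (13,3) (17,3) (17,14) (81/5,18)]
5. Canonical ring: [(8,4) (13,3) (17,3) (17,14) (81/5,18) (8,18)]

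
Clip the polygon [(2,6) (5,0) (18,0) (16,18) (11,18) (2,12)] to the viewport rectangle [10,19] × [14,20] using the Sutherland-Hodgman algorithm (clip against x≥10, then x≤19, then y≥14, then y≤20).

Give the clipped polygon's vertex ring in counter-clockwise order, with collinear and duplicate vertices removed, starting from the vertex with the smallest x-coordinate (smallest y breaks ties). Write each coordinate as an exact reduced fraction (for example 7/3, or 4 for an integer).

1. After x ≥ 10: [(10,0) (18,0) (16,18) (11,18) (10,52/3)]
2. After x ≤ 19: [(10,0) (18,0) (16,18) (11,18) (10,52/3)]
3. After y ≥ 14: [(10,14) (148/9,14) (16,18) (11,18) (10,52/3)]
4. After y ≤ 20: [(10,14) (148/9,14) (16,18) (11,18) (10,52/3)]
5. Canonical ring: [(10,14) (148/9,14) (16,18) (11,18) (10,52/3)]

Clipped polygon: [(10,14) (148/9,14) (16,18) (11,18) (10,52/3)]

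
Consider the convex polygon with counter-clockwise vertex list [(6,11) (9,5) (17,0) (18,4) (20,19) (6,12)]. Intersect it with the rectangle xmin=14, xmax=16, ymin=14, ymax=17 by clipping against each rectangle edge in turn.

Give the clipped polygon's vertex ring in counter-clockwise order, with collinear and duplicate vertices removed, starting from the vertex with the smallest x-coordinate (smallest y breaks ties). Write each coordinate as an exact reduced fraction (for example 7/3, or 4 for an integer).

Clipped polygon: [(14,14) (16,14) (16,17) (14,16)]

1. After x ≥ 14: [(14,15/8) (17,0) (18,4) (20,19) (14,16)]
2. After x ≤ 16: [(14,15/8) (16,5/8) (16,17) (14,16)]
3. After y ≥ 14: [(14,14) (16,14) (16,17) (14,16)]
4. After y ≤ 17: [(14,14) (16,14) (16,17) (14,16)]
5. Canonical ring: [(14,14) (16,14) (16,17) (14,16)]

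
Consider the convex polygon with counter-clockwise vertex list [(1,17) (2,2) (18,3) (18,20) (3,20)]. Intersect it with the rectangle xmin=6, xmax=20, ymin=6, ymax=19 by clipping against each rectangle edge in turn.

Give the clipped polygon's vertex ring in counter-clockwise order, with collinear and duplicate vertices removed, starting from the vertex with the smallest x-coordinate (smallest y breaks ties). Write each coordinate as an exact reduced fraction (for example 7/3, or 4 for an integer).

1. After x ≥ 6: [(6,9/4) (18,3) (18,20) (6,20)]
2. After x ≤ 20: [(6,9/4) (18,3) (18,20) (6,20)]
3. After y ≥ 6: [(6,6) (18,6) (18,20) (6,20)]
4. After y ≤ 19: [(6,19) (6,6) (18,6) (18,19)]
5. Canonical ring: [(6,6) (18,6) (18,19) (6,19)]

Clipped polygon: [(6,6) (18,6) (18,19) (6,19)]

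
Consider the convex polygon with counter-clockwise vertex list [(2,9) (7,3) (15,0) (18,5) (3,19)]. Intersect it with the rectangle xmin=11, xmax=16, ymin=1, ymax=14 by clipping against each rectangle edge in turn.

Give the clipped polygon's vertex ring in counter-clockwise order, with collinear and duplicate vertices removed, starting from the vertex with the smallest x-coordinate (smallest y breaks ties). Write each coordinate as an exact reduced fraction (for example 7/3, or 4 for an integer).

Clipped polygon: [(11,3/2) (37/3,1) (78/5,1) (16,5/3) (16,103/15) (11,173/15)]

1. After x ≥ 11: [(11,3/2) (15,0) (18,5) (11,173/15)]
2. After x ≤ 16: [(11,3/2) (15,0) (16,5/3) (16,103/15) (11,173/15)]
3. After y ≥ 1: [(11,3/2) (37/3,1) (78/5,1) (16,5/3) (16,103/15) (11,173/15)]
4. After y ≤ 14: [(11,3/2) (37/3,1) (78/5,1) (16,5/3) (16,103/15) (11,173/15)]
5. Canonical ring: [(11,3/2) (37/3,1) (78/5,1) (16,5/3) (16,103/15) (11,173/15)]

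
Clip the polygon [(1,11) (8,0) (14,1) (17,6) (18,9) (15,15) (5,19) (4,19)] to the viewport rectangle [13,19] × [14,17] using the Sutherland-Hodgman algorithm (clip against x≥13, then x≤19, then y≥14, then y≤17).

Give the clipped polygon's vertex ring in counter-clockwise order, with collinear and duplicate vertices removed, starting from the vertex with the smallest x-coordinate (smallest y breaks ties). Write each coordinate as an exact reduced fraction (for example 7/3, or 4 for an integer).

1. After x ≥ 13: [(13,5/6) (14,1) (17,6) (18,9) (15,15) (13,79/5)]
2. After x ≤ 19: [(13,5/6) (14,1) (17,6) (18,9) (15,15) (13,79/5)]
3. After y ≥ 14: [(13,14) (31/2,14) (15,15) (13,79/5)]
4. After y ≤ 17: [(13,14) (31/2,14) (15,15) (13,79/5)]
5. Canonical ring: [(13,14) (31/2,14) (15,15) (13,79/5)]

Clipped polygon: [(13,14) (31/2,14) (15,15) (13,79/5)]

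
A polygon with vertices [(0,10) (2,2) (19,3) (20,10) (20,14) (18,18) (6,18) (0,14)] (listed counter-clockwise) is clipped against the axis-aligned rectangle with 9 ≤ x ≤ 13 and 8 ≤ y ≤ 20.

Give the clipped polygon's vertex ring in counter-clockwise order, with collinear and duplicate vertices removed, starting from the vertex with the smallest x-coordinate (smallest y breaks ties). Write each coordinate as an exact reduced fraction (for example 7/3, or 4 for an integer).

Clipped polygon: [(9,8) (13,8) (13,18) (9,18)]

1. After x ≥ 9: [(9,41/17) (19,3) (20,10) (20,14) (18,18) (9,18)]
2. After x ≤ 13: [(9,41/17) (13,45/17) (13,18) (9,18)]
3. After y ≥ 8: [(9,8) (13,8) (13,18) (9,18)]
4. After y ≤ 20: [(9,8) (13,8) (13,18) (9,18)]
5. Canonical ring: [(9,8) (13,8) (13,18) (9,18)]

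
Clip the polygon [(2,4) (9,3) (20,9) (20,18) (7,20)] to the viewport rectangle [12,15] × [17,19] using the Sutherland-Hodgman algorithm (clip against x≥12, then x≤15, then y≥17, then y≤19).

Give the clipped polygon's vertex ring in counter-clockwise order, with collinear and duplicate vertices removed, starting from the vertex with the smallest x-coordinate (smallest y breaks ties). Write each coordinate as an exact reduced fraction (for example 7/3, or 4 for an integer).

1. After x ≥ 12: [(12,51/11) (20,9) (20,18) (12,250/13)]
2. After x ≤ 15: [(12,51/11) (15,69/11) (15,244/13) (12,250/13)]
3. After y ≥ 17: [(12,17) (15,17) (15,244/13) (12,250/13)]
4. After y ≤ 19: [(12,19) (12,17) (15,17) (15,244/13) (27/2,19)]
5. Canonical ring: [(12,17) (15,17) (15,244/13) (27/2,19) (12,19)]

Clipped polygon: [(12,17) (15,17) (15,244/13) (27/2,19) (12,19)]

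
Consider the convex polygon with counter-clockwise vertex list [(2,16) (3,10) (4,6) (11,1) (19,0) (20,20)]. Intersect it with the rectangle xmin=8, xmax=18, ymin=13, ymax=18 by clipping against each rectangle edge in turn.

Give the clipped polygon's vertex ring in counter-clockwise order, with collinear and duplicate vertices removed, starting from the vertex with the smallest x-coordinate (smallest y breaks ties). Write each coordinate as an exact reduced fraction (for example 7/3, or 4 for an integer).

Clipped polygon: [(8,13) (18,13) (18,18) (11,18) (8,52/3)]

1. After x ≥ 8: [(8,52/3) (8,22/7) (11,1) (19,0) (20,20)]
2. After x ≤ 18: [(18,176/9) (8,52/3) (8,22/7) (11,1) (18,1/8)]
3. After y ≥ 13: [(18,13) (18,176/9) (8,52/3) (8,13)]
4. After y ≤ 18: [(18,13) (18,18) (11,18) (8,52/3) (8,13)]
5. Canonical ring: [(8,13) (18,13) (18,18) (11,18) (8,52/3)]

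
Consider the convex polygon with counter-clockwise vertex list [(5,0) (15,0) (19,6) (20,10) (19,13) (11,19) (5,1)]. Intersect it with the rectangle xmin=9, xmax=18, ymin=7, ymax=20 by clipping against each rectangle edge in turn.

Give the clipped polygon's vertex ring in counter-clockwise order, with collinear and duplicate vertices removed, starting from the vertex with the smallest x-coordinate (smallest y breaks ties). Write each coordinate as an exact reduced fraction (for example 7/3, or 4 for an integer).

Clipped polygon: [(9,7) (18,7) (18,55/4) (11,19) (9,13)]

1. After x ≥ 9: [(9,0) (15,0) (19,6) (20,10) (19,13) (11,19) (9,13)]
2. After x ≤ 18: [(9,0) (15,0) (18,9/2) (18,55/4) (11,19) (9,13)]
3. After y ≥ 7: [(9,7) (18,7) (18,55/4) (11,19) (9,13)]
4. After y ≤ 20: [(9,7) (18,7) (18,55/4) (11,19) (9,13)]
5. Canonical ring: [(9,7) (18,7) (18,55/4) (11,19) (9,13)]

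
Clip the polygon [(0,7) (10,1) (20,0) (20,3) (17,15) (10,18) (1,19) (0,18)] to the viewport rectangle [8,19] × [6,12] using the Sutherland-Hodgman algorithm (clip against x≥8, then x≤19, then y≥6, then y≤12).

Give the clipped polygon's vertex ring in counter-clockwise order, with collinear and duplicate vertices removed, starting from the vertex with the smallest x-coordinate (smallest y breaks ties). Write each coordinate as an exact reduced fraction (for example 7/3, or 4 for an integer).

1. After x ≥ 8: [(8,11/5) (10,1) (20,0) (20,3) (17,15) (10,18) (8,164/9)]
2. After x ≤ 19: [(8,11/5) (10,1) (19,1/10) (19,7) (17,15) (10,18) (8,164/9)]
3. After y ≥ 6: [(8,6) (19,6) (19,7) (17,15) (10,18) (8,164/9)]
4. After y ≤ 12: [(8,12) (8,6) (19,6) (19,7) (71/4,12)]
5. Canonical ring: [(8,6) (19,6) (19,7) (71/4,12) (8,12)]

Clipped polygon: [(8,6) (19,6) (19,7) (71/4,12) (8,12)]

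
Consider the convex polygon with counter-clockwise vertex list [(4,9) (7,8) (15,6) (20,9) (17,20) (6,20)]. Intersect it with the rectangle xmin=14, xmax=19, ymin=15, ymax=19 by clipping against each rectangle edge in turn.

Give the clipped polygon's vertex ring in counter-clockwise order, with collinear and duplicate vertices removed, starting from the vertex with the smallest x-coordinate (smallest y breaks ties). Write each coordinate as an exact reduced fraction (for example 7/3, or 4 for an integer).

1. After x ≥ 14: [(14,25/4) (15,6) (20,9) (17,20) (14,20)]
2. After x ≤ 19: [(14,25/4) (15,6) (19,42/5) (19,38/3) (17,20) (14,20)]
3. After y ≥ 15: [(14,15) (202/11,15) (17,20) (14,20)]
4. After y ≤ 19: [(14,19) (14,15) (202/11,15) (190/11,19)]
5. Canonical ring: [(14,15) (202/11,15) (190/11,19) (14,19)]

Clipped polygon: [(14,15) (202/11,15) (190/11,19) (14,19)]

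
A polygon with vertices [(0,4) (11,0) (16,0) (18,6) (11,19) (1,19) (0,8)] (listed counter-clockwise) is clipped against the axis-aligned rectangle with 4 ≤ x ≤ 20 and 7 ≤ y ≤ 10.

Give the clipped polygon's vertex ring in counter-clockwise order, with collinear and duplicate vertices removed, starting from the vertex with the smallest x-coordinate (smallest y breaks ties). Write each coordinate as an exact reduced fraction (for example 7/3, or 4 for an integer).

Clipped polygon: [(4,7) (227/13,7) (206/13,10) (4,10)]

1. After x ≥ 4: [(4,28/11) (11,0) (16,0) (18,6) (11,19) (4,19)]
2. After x ≤ 20: [(4,28/11) (11,0) (16,0) (18,6) (11,19) (4,19)]
3. After y ≥ 7: [(4,7) (227/13,7) (11,19) (4,19)]
4. After y ≤ 10: [(4,10) (4,7) (227/13,7) (206/13,10)]
5. Canonical ring: [(4,7) (227/13,7) (206/13,10) (4,10)]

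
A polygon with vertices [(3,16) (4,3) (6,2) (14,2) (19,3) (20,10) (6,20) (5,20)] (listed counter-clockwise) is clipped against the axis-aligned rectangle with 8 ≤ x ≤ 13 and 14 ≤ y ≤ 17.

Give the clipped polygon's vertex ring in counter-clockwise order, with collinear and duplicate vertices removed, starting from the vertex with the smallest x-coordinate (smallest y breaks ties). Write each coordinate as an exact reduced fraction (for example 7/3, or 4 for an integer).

1. After x ≥ 8: [(8,2) (14,2) (19,3) (20,10) (8,130/7)]
2. After x ≤ 13: [(8,2) (13,2) (13,15) (8,130/7)]
3. After y ≥ 14: [(8,14) (13,14) (13,15) (8,130/7)]
4. After y ≤ 17: [(8,17) (8,14) (13,14) (13,15) (51/5,17)]
5. Canonical ring: [(8,14) (13,14) (13,15) (51/5,17) (8,17)]

Clipped polygon: [(8,14) (13,14) (13,15) (51/5,17) (8,17)]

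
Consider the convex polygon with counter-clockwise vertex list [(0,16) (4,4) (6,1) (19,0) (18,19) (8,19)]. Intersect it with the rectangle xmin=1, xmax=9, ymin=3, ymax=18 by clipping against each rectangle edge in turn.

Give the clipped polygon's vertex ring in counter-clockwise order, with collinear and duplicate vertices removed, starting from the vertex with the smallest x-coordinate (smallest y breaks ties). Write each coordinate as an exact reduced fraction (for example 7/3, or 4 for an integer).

1. After x ≥ 1: [(1,131/8) (1,13) (4,4) (6,1) (19,0) (18,19) (8,19)]
2. After x ≤ 9: [(1,131/8) (1,13) (4,4) (6,1) (9,10/13) (9,19) (8,19)]
3. After y ≥ 3: [(1,131/8) (1,13) (4,4) (14/3,3) (9,3) (9,19) (8,19)]
4. After y ≤ 18: [(16/3,18) (1,131/8) (1,13) (4,4) (14/3,3) (9,3) (9,18)]
5. Canonical ring: [(1,13) (4,4) (14/3,3) (9,3) (9,18) (16/3,18) (1,131/8)]

Clipped polygon: [(1,13) (4,4) (14/3,3) (9,3) (9,18) (16/3,18) (1,131/8)]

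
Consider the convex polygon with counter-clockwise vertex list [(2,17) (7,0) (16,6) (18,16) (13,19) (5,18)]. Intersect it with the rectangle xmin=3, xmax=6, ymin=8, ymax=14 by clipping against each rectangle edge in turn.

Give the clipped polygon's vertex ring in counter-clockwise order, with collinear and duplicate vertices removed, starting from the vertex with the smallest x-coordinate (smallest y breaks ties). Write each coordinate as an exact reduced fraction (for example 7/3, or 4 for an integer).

1. After x ≥ 3: [(3,52/3) (3,68/5) (7,0) (16,6) (18,16) (13,19) (5,18)]
2. After x ≤ 6: [(3,52/3) (3,68/5) (6,17/5) (6,145/8) (5,18)]
3. After y ≥ 8: [(3,52/3) (3,68/5) (79/17,8) (6,8) (6,145/8) (5,18)]
4. After y ≤ 14: [(3,14) (3,68/5) (79/17,8) (6,8) (6,14)]
5. Canonical ring: [(3,68/5) (79/17,8) (6,8) (6,14) (3,14)]

Clipped polygon: [(3,68/5) (79/17,8) (6,8) (6,14) (3,14)]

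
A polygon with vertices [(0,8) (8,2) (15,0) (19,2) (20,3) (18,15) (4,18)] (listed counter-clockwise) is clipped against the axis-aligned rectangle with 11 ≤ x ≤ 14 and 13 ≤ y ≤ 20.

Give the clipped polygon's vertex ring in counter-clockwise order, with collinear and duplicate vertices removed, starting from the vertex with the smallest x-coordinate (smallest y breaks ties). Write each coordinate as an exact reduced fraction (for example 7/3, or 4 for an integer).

Clipped polygon: [(11,13) (14,13) (14,111/7) (11,33/2)]

1. After x ≥ 11: [(11,8/7) (15,0) (19,2) (20,3) (18,15) (11,33/2)]
2. After x ≤ 14: [(11,8/7) (14,2/7) (14,111/7) (11,33/2)]
3. After y ≥ 13: [(11,13) (14,13) (14,111/7) (11,33/2)]
4. After y ≤ 20: [(11,13) (14,13) (14,111/7) (11,33/2)]
5. Canonical ring: [(11,13) (14,13) (14,111/7) (11,33/2)]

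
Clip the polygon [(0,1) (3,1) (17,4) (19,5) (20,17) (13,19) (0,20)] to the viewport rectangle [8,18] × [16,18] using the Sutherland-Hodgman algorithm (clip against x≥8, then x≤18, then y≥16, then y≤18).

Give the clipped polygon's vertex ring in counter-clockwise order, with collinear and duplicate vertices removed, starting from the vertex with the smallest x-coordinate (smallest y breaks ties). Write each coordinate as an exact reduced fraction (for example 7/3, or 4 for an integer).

Clipped polygon: [(8,16) (18,16) (18,123/7) (33/2,18) (8,18)]

1. After x ≥ 8: [(8,29/14) (17,4) (19,5) (20,17) (13,19) (8,252/13)]
2. After x ≤ 18: [(8,29/14) (17,4) (18,9/2) (18,123/7) (13,19) (8,252/13)]
3. After y ≥ 16: [(8,16) (18,16) (18,123/7) (13,19) (8,252/13)]
4. After y ≤ 18: [(8,18) (8,16) (18,16) (18,123/7) (33/2,18)]
5. Canonical ring: [(8,16) (18,16) (18,123/7) (33/2,18) (8,18)]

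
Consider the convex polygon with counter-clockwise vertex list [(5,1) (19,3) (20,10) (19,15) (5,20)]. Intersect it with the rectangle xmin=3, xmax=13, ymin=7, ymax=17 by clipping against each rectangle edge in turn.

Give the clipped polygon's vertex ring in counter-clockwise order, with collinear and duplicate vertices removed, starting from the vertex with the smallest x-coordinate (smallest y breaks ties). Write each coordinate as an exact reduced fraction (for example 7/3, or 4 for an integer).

Clipped polygon: [(5,7) (13,7) (13,17) (5,17)]

1. After x ≥ 3: [(5,1) (19,3) (20,10) (19,15) (5,20)]
2. After x ≤ 13: [(5,1) (13,15/7) (13,120/7) (5,20)]
3. After y ≥ 7: [(5,7) (13,7) (13,120/7) (5,20)]
4. After y ≤ 17: [(5,17) (5,7) (13,7) (13,17)]
5. Canonical ring: [(5,7) (13,7) (13,17) (5,17)]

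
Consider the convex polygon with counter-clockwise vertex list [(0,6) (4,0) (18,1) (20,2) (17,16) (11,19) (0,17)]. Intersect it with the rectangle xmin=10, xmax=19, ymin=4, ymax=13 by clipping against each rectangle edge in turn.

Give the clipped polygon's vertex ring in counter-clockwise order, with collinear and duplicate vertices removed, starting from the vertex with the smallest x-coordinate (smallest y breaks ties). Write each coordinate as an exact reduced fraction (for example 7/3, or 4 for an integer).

1. After x ≥ 10: [(10,3/7) (18,1) (20,2) (17,16) (11,19) (10,207/11)]
2. After x ≤ 19: [(10,3/7) (18,1) (19,3/2) (19,20/3) (17,16) (11,19) (10,207/11)]
3. After y ≥ 4: [(10,4) (19,4) (19,20/3) (17,16) (11,19) (10,207/11)]
4. After y ≤ 13: [(10,13) (10,4) (19,4) (19,20/3) (247/14,13)]
5. Canonical ring: [(10,4) (19,4) (19,20/3) (247/14,13) (10,13)]

Clipped polygon: [(10,4) (19,4) (19,20/3) (247/14,13) (10,13)]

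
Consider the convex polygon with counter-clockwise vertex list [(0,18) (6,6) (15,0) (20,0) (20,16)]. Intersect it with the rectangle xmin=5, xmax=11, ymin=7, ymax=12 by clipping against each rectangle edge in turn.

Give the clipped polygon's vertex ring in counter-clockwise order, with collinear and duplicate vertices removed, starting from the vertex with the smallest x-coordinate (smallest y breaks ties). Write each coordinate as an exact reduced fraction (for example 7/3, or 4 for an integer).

Clipped polygon: [(5,8) (11/2,7) (11,7) (11,12) (5,12)]

1. After x ≥ 5: [(5,35/2) (5,8) (6,6) (15,0) (20,0) (20,16)]
2. After x ≤ 11: [(11,169/10) (5,35/2) (5,8) (6,6) (11,8/3)]
3. After y ≥ 7: [(11,7) (11,169/10) (5,35/2) (5,8) (11/2,7)]
4. After y ≤ 12: [(11,7) (11,12) (5,12) (5,8) (11/2,7)]
5. Canonical ring: [(5,8) (11/2,7) (11,7) (11,12) (5,12)]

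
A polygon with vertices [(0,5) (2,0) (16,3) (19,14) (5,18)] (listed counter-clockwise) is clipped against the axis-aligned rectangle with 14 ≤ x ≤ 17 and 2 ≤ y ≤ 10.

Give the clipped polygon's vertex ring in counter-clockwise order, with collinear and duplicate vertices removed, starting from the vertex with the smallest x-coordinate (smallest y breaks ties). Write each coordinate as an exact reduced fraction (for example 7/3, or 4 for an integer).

Clipped polygon: [(14,18/7) (16,3) (17,20/3) (17,10) (14,10)]

1. After x ≥ 14: [(14,18/7) (16,3) (19,14) (14,108/7)]
2. After x ≤ 17: [(14,18/7) (16,3) (17,20/3) (17,102/7) (14,108/7)]
3. After y ≥ 2: [(14,18/7) (16,3) (17,20/3) (17,102/7) (14,108/7)]
4. After y ≤ 10: [(14,10) (14,18/7) (16,3) (17,20/3) (17,10)]
5. Canonical ring: [(14,18/7) (16,3) (17,20/3) (17,10) (14,10)]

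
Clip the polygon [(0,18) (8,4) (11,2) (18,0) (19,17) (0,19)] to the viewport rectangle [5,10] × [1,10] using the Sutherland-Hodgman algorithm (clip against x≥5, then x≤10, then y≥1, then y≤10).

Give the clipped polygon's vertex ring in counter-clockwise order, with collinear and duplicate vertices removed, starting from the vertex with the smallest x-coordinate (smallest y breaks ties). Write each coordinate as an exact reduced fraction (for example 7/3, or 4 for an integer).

Clipped polygon: [(5,37/4) (8,4) (10,8/3) (10,10) (5,10)]

1. After x ≥ 5: [(5,37/4) (8,4) (11,2) (18,0) (19,17) (5,351/19)]
2. After x ≤ 10: [(5,37/4) (8,4) (10,8/3) (10,341/19) (5,351/19)]
3. After y ≥ 1: [(5,37/4) (8,4) (10,8/3) (10,341/19) (5,351/19)]
4. After y ≤ 10: [(5,10) (5,37/4) (8,4) (10,8/3) (10,10)]
5. Canonical ring: [(5,37/4) (8,4) (10,8/3) (10,10) (5,10)]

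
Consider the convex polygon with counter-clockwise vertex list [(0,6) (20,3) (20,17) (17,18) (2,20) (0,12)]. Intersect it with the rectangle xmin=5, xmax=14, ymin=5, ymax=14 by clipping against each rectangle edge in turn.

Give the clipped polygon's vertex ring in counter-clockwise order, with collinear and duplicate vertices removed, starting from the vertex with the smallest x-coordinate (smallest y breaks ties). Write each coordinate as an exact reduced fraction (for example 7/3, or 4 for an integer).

1. After x ≥ 5: [(5,21/4) (20,3) (20,17) (17,18) (5,98/5)]
2. After x ≤ 14: [(5,21/4) (14,39/10) (14,92/5) (5,98/5)]
3. After y ≥ 5: [(5,21/4) (20/3,5) (14,5) (14,92/5) (5,98/5)]
4. After y ≤ 14: [(5,14) (5,21/4) (20/3,5) (14,5) (14,14)]
5. Canonical ring: [(5,21/4) (20/3,5) (14,5) (14,14) (5,14)]

Clipped polygon: [(5,21/4) (20/3,5) (14,5) (14,14) (5,14)]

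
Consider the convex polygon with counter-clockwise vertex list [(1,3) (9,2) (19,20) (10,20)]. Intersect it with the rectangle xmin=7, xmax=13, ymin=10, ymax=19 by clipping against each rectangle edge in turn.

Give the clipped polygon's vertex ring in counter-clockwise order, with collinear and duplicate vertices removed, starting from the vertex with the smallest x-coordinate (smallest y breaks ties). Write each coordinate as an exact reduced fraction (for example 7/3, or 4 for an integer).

Clipped polygon: [(7,10) (13,10) (13,19) (161/17,19) (7,43/3)]

1. After x ≥ 7: [(7,43/3) (7,9/4) (9,2) (19,20) (10,20)]
2. After x ≤ 13: [(7,43/3) (7,9/4) (9,2) (13,46/5) (13,20) (10,20)]
3. After y ≥ 10: [(7,43/3) (7,10) (13,10) (13,20) (10,20)]
4. After y ≤ 19: [(161/17,19) (7,43/3) (7,10) (13,10) (13,19)]
5. Canonical ring: [(7,10) (13,10) (13,19) (161/17,19) (7,43/3)]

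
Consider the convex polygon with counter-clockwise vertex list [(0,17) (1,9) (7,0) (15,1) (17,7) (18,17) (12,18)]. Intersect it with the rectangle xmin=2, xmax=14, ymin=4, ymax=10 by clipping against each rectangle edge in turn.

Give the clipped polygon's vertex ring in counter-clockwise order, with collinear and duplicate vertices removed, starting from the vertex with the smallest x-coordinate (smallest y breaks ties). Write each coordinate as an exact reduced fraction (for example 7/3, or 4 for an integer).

1. After x ≥ 2: [(2,103/6) (2,15/2) (7,0) (15,1) (17,7) (18,17) (12,18)]
2. After x ≤ 14: [(2,103/6) (2,15/2) (7,0) (14,7/8) (14,53/3) (12,18)]
3. After y ≥ 4: [(2,103/6) (2,15/2) (13/3,4) (14,4) (14,53/3) (12,18)]
4. After y ≤ 10: [(2,10) (2,15/2) (13/3,4) (14,4) (14,10)]
5. Canonical ring: [(2,15/2) (13/3,4) (14,4) (14,10) (2,10)]

Clipped polygon: [(2,15/2) (13/3,4) (14,4) (14,10) (2,10)]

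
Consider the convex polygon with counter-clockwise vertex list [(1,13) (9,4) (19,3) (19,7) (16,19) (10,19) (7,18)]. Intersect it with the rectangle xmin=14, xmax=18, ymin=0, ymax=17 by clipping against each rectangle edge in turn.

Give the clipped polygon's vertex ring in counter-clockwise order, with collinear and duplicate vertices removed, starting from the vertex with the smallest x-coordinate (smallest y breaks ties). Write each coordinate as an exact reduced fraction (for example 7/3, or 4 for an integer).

1. After x ≥ 14: [(14,7/2) (19,3) (19,7) (16,19) (14,19)]
2. After x ≤ 18: [(14,7/2) (18,31/10) (18,11) (16,19) (14,19)]
3. After y ≥ 0: [(14,7/2) (18,31/10) (18,11) (16,19) (14,19)]
4. After y ≤ 17: [(14,17) (14,7/2) (18,31/10) (18,11) (33/2,17)]
5. Canonical ring: [(14,7/2) (18,31/10) (18,11) (33/2,17) (14,17)]

Clipped polygon: [(14,7/2) (18,31/10) (18,11) (33/2,17) (14,17)]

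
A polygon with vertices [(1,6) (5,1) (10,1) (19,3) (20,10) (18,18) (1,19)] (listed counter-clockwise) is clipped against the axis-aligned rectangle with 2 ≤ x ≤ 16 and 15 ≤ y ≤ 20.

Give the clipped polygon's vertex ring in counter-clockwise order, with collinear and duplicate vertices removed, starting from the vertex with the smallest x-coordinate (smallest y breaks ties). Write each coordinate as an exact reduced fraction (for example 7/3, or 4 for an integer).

1. After x ≥ 2: [(2,19/4) (5,1) (10,1) (19,3) (20,10) (18,18) (2,322/17)]
2. After x ≤ 16: [(2,19/4) (5,1) (10,1) (16,7/3) (16,308/17) (2,322/17)]
3. After y ≥ 15: [(2,15) (16,15) (16,308/17) (2,322/17)]
4. After y ≤ 20: [(2,15) (16,15) (16,308/17) (2,322/17)]
5. Canonical ring: [(2,15) (16,15) (16,308/17) (2,322/17)]

Clipped polygon: [(2,15) (16,15) (16,308/17) (2,322/17)]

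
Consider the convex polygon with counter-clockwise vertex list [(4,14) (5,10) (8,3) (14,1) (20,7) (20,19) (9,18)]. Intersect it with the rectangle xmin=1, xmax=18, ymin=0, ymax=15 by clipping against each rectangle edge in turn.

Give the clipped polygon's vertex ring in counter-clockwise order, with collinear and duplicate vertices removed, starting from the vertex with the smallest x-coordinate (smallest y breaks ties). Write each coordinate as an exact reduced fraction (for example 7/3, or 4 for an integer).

1. After x ≥ 1: [(4,14) (5,10) (8,3) (14,1) (20,7) (20,19) (9,18)]
2. After x ≤ 18: [(4,14) (5,10) (8,3) (14,1) (18,5) (18,207/11) (9,18)]
3. After y ≥ 0: [(4,14) (5,10) (8,3) (14,1) (18,5) (18,207/11) (9,18)]
4. After y ≤ 15: [(21/4,15) (4,14) (5,10) (8,3) (14,1) (18,5) (18,15)]
5. Canonical ring: [(4,14) (5,10) (8,3) (14,1) (18,5) (18,15) (21/4,15)]

Clipped polygon: [(4,14) (5,10) (8,3) (14,1) (18,5) (18,15) (21/4,15)]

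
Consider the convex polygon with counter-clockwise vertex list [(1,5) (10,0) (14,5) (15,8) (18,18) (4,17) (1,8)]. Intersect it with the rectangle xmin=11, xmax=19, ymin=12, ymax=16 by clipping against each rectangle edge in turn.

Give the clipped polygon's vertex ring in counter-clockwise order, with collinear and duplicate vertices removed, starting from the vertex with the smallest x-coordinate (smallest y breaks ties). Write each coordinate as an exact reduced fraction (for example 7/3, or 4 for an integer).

Clipped polygon: [(11,12) (81/5,12) (87/5,16) (11,16)]

1. After x ≥ 11: [(11,5/4) (14,5) (15,8) (18,18) (11,35/2)]
2. After x ≤ 19: [(11,5/4) (14,5) (15,8) (18,18) (11,35/2)]
3. After y ≥ 12: [(11,12) (81/5,12) (18,18) (11,35/2)]
4. After y ≤ 16: [(11,16) (11,12) (81/5,12) (87/5,16)]
5. Canonical ring: [(11,12) (81/5,12) (87/5,16) (11,16)]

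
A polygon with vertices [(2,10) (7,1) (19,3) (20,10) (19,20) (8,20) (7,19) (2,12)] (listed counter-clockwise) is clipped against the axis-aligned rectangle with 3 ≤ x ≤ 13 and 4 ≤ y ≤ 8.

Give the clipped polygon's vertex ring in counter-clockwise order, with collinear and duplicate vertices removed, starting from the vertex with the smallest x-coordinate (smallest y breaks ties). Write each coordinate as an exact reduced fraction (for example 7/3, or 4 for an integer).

1. After x ≥ 3: [(3,41/5) (7,1) (19,3) (20,10) (19,20) (8,20) (7,19) (3,67/5)]
2. After x ≤ 13: [(3,41/5) (7,1) (13,2) (13,20) (8,20) (7,19) (3,67/5)]
3. After y ≥ 4: [(3,41/5) (16/3,4) (13,4) (13,20) (8,20) (7,19) (3,67/5)]
4. After y ≤ 8: [(28/9,8) (16/3,4) (13,4) (13,8)]
5. Canonical ring: [(28/9,8) (16/3,4) (13,4) (13,8)]

Clipped polygon: [(28/9,8) (16/3,4) (13,4) (13,8)]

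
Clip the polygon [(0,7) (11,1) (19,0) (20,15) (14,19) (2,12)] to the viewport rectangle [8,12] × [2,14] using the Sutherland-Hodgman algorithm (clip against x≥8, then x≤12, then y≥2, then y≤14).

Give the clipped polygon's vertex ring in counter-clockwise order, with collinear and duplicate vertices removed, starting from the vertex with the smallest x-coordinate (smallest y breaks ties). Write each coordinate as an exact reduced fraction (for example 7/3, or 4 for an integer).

Clipped polygon: [(8,29/11) (55/6,2) (12,2) (12,14) (8,14)]

1. After x ≥ 8: [(8,29/11) (11,1) (19,0) (20,15) (14,19) (8,31/2)]
2. After x ≤ 12: [(8,29/11) (11,1) (12,7/8) (12,107/6) (8,31/2)]
3. After y ≥ 2: [(8,29/11) (55/6,2) (12,2) (12,107/6) (8,31/2)]
4. After y ≤ 14: [(8,14) (8,29/11) (55/6,2) (12,2) (12,14)]
5. Canonical ring: [(8,29/11) (55/6,2) (12,2) (12,14) (8,14)]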